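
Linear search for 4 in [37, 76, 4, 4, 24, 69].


i=0: 37!=4
i=1: 76!=4
i=2: 4==4 found!

Found at 2, 3 comps


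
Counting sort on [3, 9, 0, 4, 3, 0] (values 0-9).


Input: [3, 9, 0, 4, 3, 0]
Counts: [2, 0, 0, 2, 1, 0, 0, 0, 0, 1]

Sorted: [0, 0, 3, 3, 4, 9]


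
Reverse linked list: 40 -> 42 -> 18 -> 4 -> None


Step 1: curr=40, set curr.next=prev(None) | reversed so far: 40
Step 2: curr=42, set curr.next=prev(40) | reversed so far: 42 -> 40
Step 3: curr=18, set curr.next=prev(42) | reversed so far: 18 -> 42 -> 40
Step 4: curr=4, set curr.next=prev(18) | reversed so far: 4 -> 18 -> 42 -> 40

4 -> 18 -> 42 -> 40 -> None


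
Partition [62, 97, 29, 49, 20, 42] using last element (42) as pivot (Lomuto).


Pivot: 42
  29 <= 42: swap -> [29, 97, 62, 49, 20, 42]
  20 <= 42: swap -> [29, 20, 62, 49, 97, 42]
Place pivot at 2: [29, 20, 42, 49, 97, 62]

Partitioned: [29, 20, 42, 49, 97, 62]


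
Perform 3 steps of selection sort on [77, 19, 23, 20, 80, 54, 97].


Initial: [77, 19, 23, 20, 80, 54, 97]
Step 1: min=19 at 1
  Swap: [19, 77, 23, 20, 80, 54, 97]
Step 2: min=20 at 3
  Swap: [19, 20, 23, 77, 80, 54, 97]
Step 3: min=23 at 2
  Swap: [19, 20, 23, 77, 80, 54, 97]

After 3 steps: [19, 20, 23, 77, 80, 54, 97]


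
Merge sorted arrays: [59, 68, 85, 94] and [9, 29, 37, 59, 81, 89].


Take 9 from B
Take 29 from B
Take 37 from B
Take 59 from A
Take 59 from B
Take 68 from A
Take 81 from B
Take 85 from A
Take 89 from B

Merged: [9, 29, 37, 59, 59, 68, 81, 85, 89, 94]


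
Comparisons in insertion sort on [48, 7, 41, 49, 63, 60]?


Algorithm: insertion sort
Input: [48, 7, 41, 49, 63, 60]
Sorted: [7, 41, 48, 49, 60, 63]

7


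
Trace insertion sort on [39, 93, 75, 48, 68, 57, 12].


Initial: [39, 93, 75, 48, 68, 57, 12]
Insert 93: [39, 93, 75, 48, 68, 57, 12]
Insert 75: [39, 75, 93, 48, 68, 57, 12]
Insert 48: [39, 48, 75, 93, 68, 57, 12]
Insert 68: [39, 48, 68, 75, 93, 57, 12]
Insert 57: [39, 48, 57, 68, 75, 93, 12]
Insert 12: [12, 39, 48, 57, 68, 75, 93]

Sorted: [12, 39, 48, 57, 68, 75, 93]


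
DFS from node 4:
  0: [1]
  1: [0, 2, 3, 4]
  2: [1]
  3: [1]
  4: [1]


Visit 4, push [1]
Visit 1, push [3, 2, 0]
Visit 0, push []
Visit 2, push []
Visit 3, push []

DFS order: [4, 1, 0, 2, 3]


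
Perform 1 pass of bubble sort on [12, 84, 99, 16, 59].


Initial: [12, 84, 99, 16, 59]
Pass 1: [12, 84, 16, 59, 99] (2 swaps)

After 1 pass: [12, 84, 16, 59, 99]


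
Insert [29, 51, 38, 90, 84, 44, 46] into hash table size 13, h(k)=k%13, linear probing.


Insert 29: h=3 -> slot 3
Insert 51: h=12 -> slot 12
Insert 38: h=12, 1 probes -> slot 0
Insert 90: h=12, 2 probes -> slot 1
Insert 84: h=6 -> slot 6
Insert 44: h=5 -> slot 5
Insert 46: h=7 -> slot 7

Table: [38, 90, None, 29, None, 44, 84, 46, None, None, None, None, 51]


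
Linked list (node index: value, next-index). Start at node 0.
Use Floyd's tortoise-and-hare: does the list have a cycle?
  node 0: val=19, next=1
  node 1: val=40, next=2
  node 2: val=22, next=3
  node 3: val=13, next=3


Floyd's tortoise (slow, +1) and hare (fast, +2):
  init: slow=0, fast=0
  step 1: slow=1, fast=2
  step 2: slow=2, fast=3
  step 3: slow=3, fast=3
  slow == fast at node 3: cycle detected

Cycle: yes


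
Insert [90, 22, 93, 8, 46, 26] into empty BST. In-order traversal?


Insert 90: root
Insert 22: L from 90
Insert 93: R from 90
Insert 8: L from 90 -> L from 22
Insert 46: L from 90 -> R from 22
Insert 26: L from 90 -> R from 22 -> L from 46

In-order: [8, 22, 26, 46, 90, 93]


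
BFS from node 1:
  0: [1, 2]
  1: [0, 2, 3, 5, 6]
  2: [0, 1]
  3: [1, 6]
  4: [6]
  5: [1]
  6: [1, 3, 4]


Visit 1, enqueue [0, 2, 3, 5, 6]
Visit 0, enqueue []
Visit 2, enqueue []
Visit 3, enqueue []
Visit 5, enqueue []
Visit 6, enqueue [4]
Visit 4, enqueue []

BFS order: [1, 0, 2, 3, 5, 6, 4]


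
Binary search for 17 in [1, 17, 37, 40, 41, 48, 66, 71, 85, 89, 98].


Step 1: lo=0, hi=10, mid=5, val=48
Step 2: lo=0, hi=4, mid=2, val=37
Step 3: lo=0, hi=1, mid=0, val=1
Step 4: lo=1, hi=1, mid=1, val=17

Found at index 1


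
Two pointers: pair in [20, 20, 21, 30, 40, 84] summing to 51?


lo=0(20)+hi=5(84)=104
lo=0(20)+hi=4(40)=60
lo=0(20)+hi=3(30)=50
lo=1(20)+hi=3(30)=50
lo=2(21)+hi=3(30)=51

Yes: 21+30=51


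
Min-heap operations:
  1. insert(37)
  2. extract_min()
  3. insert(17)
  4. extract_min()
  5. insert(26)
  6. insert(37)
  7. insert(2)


insert(37) -> [37]
extract_min()->37, []
insert(17) -> [17]
extract_min()->17, []
insert(26) -> [26]
insert(37) -> [26, 37]
insert(2) -> [2, 37, 26]

Final heap: [2, 37, 26]


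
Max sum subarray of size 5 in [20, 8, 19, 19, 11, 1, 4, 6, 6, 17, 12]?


[0:5]: 77
[1:6]: 58
[2:7]: 54
[3:8]: 41
[4:9]: 28
[5:10]: 34
[6:11]: 45

Max: 77 at [0:5]


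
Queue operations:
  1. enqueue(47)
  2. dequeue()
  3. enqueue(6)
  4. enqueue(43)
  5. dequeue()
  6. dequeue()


enqueue(47) -> [47]
dequeue()->47, []
enqueue(6) -> [6]
enqueue(43) -> [6, 43]
dequeue()->6, [43]
dequeue()->43, []

Final queue: []


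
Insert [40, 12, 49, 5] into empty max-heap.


Insert 40: [40]
Insert 12: [40, 12]
Insert 49: [49, 12, 40]
Insert 5: [49, 12, 40, 5]

Final heap: [49, 12, 40, 5]


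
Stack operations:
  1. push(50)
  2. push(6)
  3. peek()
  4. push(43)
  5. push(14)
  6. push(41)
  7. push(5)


push(50) -> [50]
push(6) -> [50, 6]
peek()->6
push(43) -> [50, 6, 43]
push(14) -> [50, 6, 43, 14]
push(41) -> [50, 6, 43, 14, 41]
push(5) -> [50, 6, 43, 14, 41, 5]

Final stack: [50, 6, 43, 14, 41, 5]


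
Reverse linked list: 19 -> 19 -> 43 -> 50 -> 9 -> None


Step 1: curr=19, set curr.next=prev(None) | reversed so far: 19
Step 2: curr=19, set curr.next=prev(19) | reversed so far: 19 -> 19
Step 3: curr=43, set curr.next=prev(19) | reversed so far: 43 -> 19 -> 19
Step 4: curr=50, set curr.next=prev(43) | reversed so far: 50 -> 43 -> 19 -> 19
Step 5: curr=9, set curr.next=prev(50) | reversed so far: 9 -> 50 -> 43 -> 19 -> 19

9 -> 50 -> 43 -> 19 -> 19 -> None


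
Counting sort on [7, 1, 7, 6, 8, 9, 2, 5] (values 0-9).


Input: [7, 1, 7, 6, 8, 9, 2, 5]
Counts: [0, 1, 1, 0, 0, 1, 1, 2, 1, 1]

Sorted: [1, 2, 5, 6, 7, 7, 8, 9]


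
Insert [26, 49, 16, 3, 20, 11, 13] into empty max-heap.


Insert 26: [26]
Insert 49: [49, 26]
Insert 16: [49, 26, 16]
Insert 3: [49, 26, 16, 3]
Insert 20: [49, 26, 16, 3, 20]
Insert 11: [49, 26, 16, 3, 20, 11]
Insert 13: [49, 26, 16, 3, 20, 11, 13]

Final heap: [49, 26, 16, 3, 20, 11, 13]


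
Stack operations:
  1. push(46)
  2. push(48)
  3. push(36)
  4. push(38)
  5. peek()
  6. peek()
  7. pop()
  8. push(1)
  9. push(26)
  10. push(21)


push(46) -> [46]
push(48) -> [46, 48]
push(36) -> [46, 48, 36]
push(38) -> [46, 48, 36, 38]
peek()->38
peek()->38
pop()->38, [46, 48, 36]
push(1) -> [46, 48, 36, 1]
push(26) -> [46, 48, 36, 1, 26]
push(21) -> [46, 48, 36, 1, 26, 21]

Final stack: [46, 48, 36, 1, 26, 21]


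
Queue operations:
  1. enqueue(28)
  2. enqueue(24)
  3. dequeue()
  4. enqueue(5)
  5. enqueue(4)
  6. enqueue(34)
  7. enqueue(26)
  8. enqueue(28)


enqueue(28) -> [28]
enqueue(24) -> [28, 24]
dequeue()->28, [24]
enqueue(5) -> [24, 5]
enqueue(4) -> [24, 5, 4]
enqueue(34) -> [24, 5, 4, 34]
enqueue(26) -> [24, 5, 4, 34, 26]
enqueue(28) -> [24, 5, 4, 34, 26, 28]

Final queue: [24, 5, 4, 34, 26, 28]


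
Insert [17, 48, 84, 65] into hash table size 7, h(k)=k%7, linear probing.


Insert 17: h=3 -> slot 3
Insert 48: h=6 -> slot 6
Insert 84: h=0 -> slot 0
Insert 65: h=2 -> slot 2

Table: [84, None, 65, 17, None, None, 48]


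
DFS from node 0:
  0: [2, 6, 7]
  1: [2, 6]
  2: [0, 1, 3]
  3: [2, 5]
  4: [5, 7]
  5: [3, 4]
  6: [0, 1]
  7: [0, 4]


Visit 0, push [7, 6, 2]
Visit 2, push [3, 1]
Visit 1, push [6]
Visit 6, push []
Visit 3, push [5]
Visit 5, push [4]
Visit 4, push [7]
Visit 7, push []

DFS order: [0, 2, 1, 6, 3, 5, 4, 7]


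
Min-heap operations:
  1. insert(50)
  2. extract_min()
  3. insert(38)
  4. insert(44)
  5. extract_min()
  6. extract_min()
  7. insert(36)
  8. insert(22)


insert(50) -> [50]
extract_min()->50, []
insert(38) -> [38]
insert(44) -> [38, 44]
extract_min()->38, [44]
extract_min()->44, []
insert(36) -> [36]
insert(22) -> [22, 36]

Final heap: [22, 36]


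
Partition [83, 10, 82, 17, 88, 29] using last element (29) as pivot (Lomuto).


Pivot: 29
  10 <= 29: swap -> [10, 83, 82, 17, 88, 29]
  17 <= 29: swap -> [10, 17, 82, 83, 88, 29]
Place pivot at 2: [10, 17, 29, 83, 88, 82]

Partitioned: [10, 17, 29, 83, 88, 82]


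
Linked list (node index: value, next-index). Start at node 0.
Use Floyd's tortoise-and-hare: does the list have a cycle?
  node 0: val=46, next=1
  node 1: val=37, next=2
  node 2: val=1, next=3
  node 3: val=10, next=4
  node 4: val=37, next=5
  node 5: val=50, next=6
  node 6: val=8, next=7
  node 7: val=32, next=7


Floyd's tortoise (slow, +1) and hare (fast, +2):
  init: slow=0, fast=0
  step 1: slow=1, fast=2
  step 2: slow=2, fast=4
  step 3: slow=3, fast=6
  step 4: slow=4, fast=7
  step 5: slow=5, fast=7
  step 6: slow=6, fast=7
  step 7: slow=7, fast=7
  slow == fast at node 7: cycle detected

Cycle: yes


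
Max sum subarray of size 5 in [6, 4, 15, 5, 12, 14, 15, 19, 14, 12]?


[0:5]: 42
[1:6]: 50
[2:7]: 61
[3:8]: 65
[4:9]: 74
[5:10]: 74

Max: 74 at [4:9]


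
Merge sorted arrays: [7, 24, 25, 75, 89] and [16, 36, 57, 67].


Take 7 from A
Take 16 from B
Take 24 from A
Take 25 from A
Take 36 from B
Take 57 from B
Take 67 from B

Merged: [7, 16, 24, 25, 36, 57, 67, 75, 89]


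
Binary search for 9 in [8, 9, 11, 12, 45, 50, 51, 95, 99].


Step 1: lo=0, hi=8, mid=4, val=45
Step 2: lo=0, hi=3, mid=1, val=9

Found at index 1


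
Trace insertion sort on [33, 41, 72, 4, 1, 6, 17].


Initial: [33, 41, 72, 4, 1, 6, 17]
Insert 41: [33, 41, 72, 4, 1, 6, 17]
Insert 72: [33, 41, 72, 4, 1, 6, 17]
Insert 4: [4, 33, 41, 72, 1, 6, 17]
Insert 1: [1, 4, 33, 41, 72, 6, 17]
Insert 6: [1, 4, 6, 33, 41, 72, 17]
Insert 17: [1, 4, 6, 17, 33, 41, 72]

Sorted: [1, 4, 6, 17, 33, 41, 72]


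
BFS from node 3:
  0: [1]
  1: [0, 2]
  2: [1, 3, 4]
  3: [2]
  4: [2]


Visit 3, enqueue [2]
Visit 2, enqueue [1, 4]
Visit 1, enqueue [0]
Visit 4, enqueue []
Visit 0, enqueue []

BFS order: [3, 2, 1, 4, 0]


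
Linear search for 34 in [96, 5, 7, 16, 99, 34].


i=0: 96!=34
i=1: 5!=34
i=2: 7!=34
i=3: 16!=34
i=4: 99!=34
i=5: 34==34 found!

Found at 5, 6 comps


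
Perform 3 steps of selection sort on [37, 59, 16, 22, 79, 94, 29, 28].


Initial: [37, 59, 16, 22, 79, 94, 29, 28]
Step 1: min=16 at 2
  Swap: [16, 59, 37, 22, 79, 94, 29, 28]
Step 2: min=22 at 3
  Swap: [16, 22, 37, 59, 79, 94, 29, 28]
Step 3: min=28 at 7
  Swap: [16, 22, 28, 59, 79, 94, 29, 37]

After 3 steps: [16, 22, 28, 59, 79, 94, 29, 37]


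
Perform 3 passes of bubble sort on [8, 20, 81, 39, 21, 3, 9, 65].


Initial: [8, 20, 81, 39, 21, 3, 9, 65]
Pass 1: [8, 20, 39, 21, 3, 9, 65, 81] (5 swaps)
Pass 2: [8, 20, 21, 3, 9, 39, 65, 81] (3 swaps)
Pass 3: [8, 20, 3, 9, 21, 39, 65, 81] (2 swaps)

After 3 passes: [8, 20, 3, 9, 21, 39, 65, 81]


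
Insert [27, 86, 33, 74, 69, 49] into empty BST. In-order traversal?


Insert 27: root
Insert 86: R from 27
Insert 33: R from 27 -> L from 86
Insert 74: R from 27 -> L from 86 -> R from 33
Insert 69: R from 27 -> L from 86 -> R from 33 -> L from 74
Insert 49: R from 27 -> L from 86 -> R from 33 -> L from 74 -> L from 69

In-order: [27, 33, 49, 69, 74, 86]


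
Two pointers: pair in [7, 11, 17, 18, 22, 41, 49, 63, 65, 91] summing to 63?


lo=0(7)+hi=9(91)=98
lo=0(7)+hi=8(65)=72
lo=0(7)+hi=7(63)=70
lo=0(7)+hi=6(49)=56
lo=1(11)+hi=6(49)=60
lo=2(17)+hi=6(49)=66
lo=2(17)+hi=5(41)=58
lo=3(18)+hi=5(41)=59
lo=4(22)+hi=5(41)=63

Yes: 22+41=63


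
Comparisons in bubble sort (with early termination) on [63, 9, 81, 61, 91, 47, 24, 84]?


Algorithm: bubble sort (with early termination)
Input: [63, 9, 81, 61, 91, 47, 24, 84]
Sorted: [9, 24, 47, 61, 63, 81, 84, 91]

27


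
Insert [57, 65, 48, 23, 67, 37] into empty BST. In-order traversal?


Insert 57: root
Insert 65: R from 57
Insert 48: L from 57
Insert 23: L from 57 -> L from 48
Insert 67: R from 57 -> R from 65
Insert 37: L from 57 -> L from 48 -> R from 23

In-order: [23, 37, 48, 57, 65, 67]


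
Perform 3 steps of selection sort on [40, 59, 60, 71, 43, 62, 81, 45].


Initial: [40, 59, 60, 71, 43, 62, 81, 45]
Step 1: min=40 at 0
  Swap: [40, 59, 60, 71, 43, 62, 81, 45]
Step 2: min=43 at 4
  Swap: [40, 43, 60, 71, 59, 62, 81, 45]
Step 3: min=45 at 7
  Swap: [40, 43, 45, 71, 59, 62, 81, 60]

After 3 steps: [40, 43, 45, 71, 59, 62, 81, 60]


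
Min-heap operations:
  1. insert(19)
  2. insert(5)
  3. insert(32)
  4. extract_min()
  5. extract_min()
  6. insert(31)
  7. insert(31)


insert(19) -> [19]
insert(5) -> [5, 19]
insert(32) -> [5, 19, 32]
extract_min()->5, [19, 32]
extract_min()->19, [32]
insert(31) -> [31, 32]
insert(31) -> [31, 32, 31]

Final heap: [31, 32, 31]


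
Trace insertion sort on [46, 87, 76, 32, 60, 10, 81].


Initial: [46, 87, 76, 32, 60, 10, 81]
Insert 87: [46, 87, 76, 32, 60, 10, 81]
Insert 76: [46, 76, 87, 32, 60, 10, 81]
Insert 32: [32, 46, 76, 87, 60, 10, 81]
Insert 60: [32, 46, 60, 76, 87, 10, 81]
Insert 10: [10, 32, 46, 60, 76, 87, 81]
Insert 81: [10, 32, 46, 60, 76, 81, 87]

Sorted: [10, 32, 46, 60, 76, 81, 87]


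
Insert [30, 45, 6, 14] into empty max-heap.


Insert 30: [30]
Insert 45: [45, 30]
Insert 6: [45, 30, 6]
Insert 14: [45, 30, 6, 14]

Final heap: [45, 30, 6, 14]


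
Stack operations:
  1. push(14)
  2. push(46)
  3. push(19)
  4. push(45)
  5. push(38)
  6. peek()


push(14) -> [14]
push(46) -> [14, 46]
push(19) -> [14, 46, 19]
push(45) -> [14, 46, 19, 45]
push(38) -> [14, 46, 19, 45, 38]
peek()->38

Final stack: [14, 46, 19, 45, 38]


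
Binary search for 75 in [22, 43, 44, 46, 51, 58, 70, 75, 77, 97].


Step 1: lo=0, hi=9, mid=4, val=51
Step 2: lo=5, hi=9, mid=7, val=75

Found at index 7


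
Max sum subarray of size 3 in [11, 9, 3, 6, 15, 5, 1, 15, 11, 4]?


[0:3]: 23
[1:4]: 18
[2:5]: 24
[3:6]: 26
[4:7]: 21
[5:8]: 21
[6:9]: 27
[7:10]: 30

Max: 30 at [7:10]


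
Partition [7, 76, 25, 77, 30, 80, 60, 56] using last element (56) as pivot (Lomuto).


Pivot: 56
  7 <= 56: advance i (no swap)
  25 <= 56: swap -> [7, 25, 76, 77, 30, 80, 60, 56]
  30 <= 56: swap -> [7, 25, 30, 77, 76, 80, 60, 56]
Place pivot at 3: [7, 25, 30, 56, 76, 80, 60, 77]

Partitioned: [7, 25, 30, 56, 76, 80, 60, 77]


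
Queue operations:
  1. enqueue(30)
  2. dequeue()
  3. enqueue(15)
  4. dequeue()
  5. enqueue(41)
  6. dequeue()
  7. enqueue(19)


enqueue(30) -> [30]
dequeue()->30, []
enqueue(15) -> [15]
dequeue()->15, []
enqueue(41) -> [41]
dequeue()->41, []
enqueue(19) -> [19]

Final queue: [19]


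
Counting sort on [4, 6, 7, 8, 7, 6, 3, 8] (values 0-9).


Input: [4, 6, 7, 8, 7, 6, 3, 8]
Counts: [0, 0, 0, 1, 1, 0, 2, 2, 2, 0]

Sorted: [3, 4, 6, 6, 7, 7, 8, 8]


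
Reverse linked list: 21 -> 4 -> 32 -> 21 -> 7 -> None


Step 1: curr=21, set curr.next=prev(None) | reversed so far: 21
Step 2: curr=4, set curr.next=prev(21) | reversed so far: 4 -> 21
Step 3: curr=32, set curr.next=prev(4) | reversed so far: 32 -> 4 -> 21
Step 4: curr=21, set curr.next=prev(32) | reversed so far: 21 -> 32 -> 4 -> 21
Step 5: curr=7, set curr.next=prev(21) | reversed so far: 7 -> 21 -> 32 -> 4 -> 21

7 -> 21 -> 32 -> 4 -> 21 -> None


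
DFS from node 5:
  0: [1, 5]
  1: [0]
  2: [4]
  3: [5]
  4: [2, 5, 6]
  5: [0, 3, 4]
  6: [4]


Visit 5, push [4, 3, 0]
Visit 0, push [1]
Visit 1, push []
Visit 3, push []
Visit 4, push [6, 2]
Visit 2, push []
Visit 6, push []

DFS order: [5, 0, 1, 3, 4, 2, 6]


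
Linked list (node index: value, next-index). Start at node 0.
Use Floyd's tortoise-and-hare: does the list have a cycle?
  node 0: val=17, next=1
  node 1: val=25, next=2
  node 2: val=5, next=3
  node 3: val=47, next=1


Floyd's tortoise (slow, +1) and hare (fast, +2):
  init: slow=0, fast=0
  step 1: slow=1, fast=2
  step 2: slow=2, fast=1
  step 3: slow=3, fast=3
  slow == fast at node 3: cycle detected

Cycle: yes


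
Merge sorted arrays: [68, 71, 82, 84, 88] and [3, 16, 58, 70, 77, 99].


Take 3 from B
Take 16 from B
Take 58 from B
Take 68 from A
Take 70 from B
Take 71 from A
Take 77 from B
Take 82 from A
Take 84 from A
Take 88 from A

Merged: [3, 16, 58, 68, 70, 71, 77, 82, 84, 88, 99]


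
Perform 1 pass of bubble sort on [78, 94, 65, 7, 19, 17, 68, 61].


Initial: [78, 94, 65, 7, 19, 17, 68, 61]
Pass 1: [78, 65, 7, 19, 17, 68, 61, 94] (6 swaps)

After 1 pass: [78, 65, 7, 19, 17, 68, 61, 94]


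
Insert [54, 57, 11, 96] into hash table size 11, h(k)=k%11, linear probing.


Insert 54: h=10 -> slot 10
Insert 57: h=2 -> slot 2
Insert 11: h=0 -> slot 0
Insert 96: h=8 -> slot 8

Table: [11, None, 57, None, None, None, None, None, 96, None, 54]


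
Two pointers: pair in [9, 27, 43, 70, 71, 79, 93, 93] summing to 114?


lo=0(9)+hi=7(93)=102
lo=1(27)+hi=7(93)=120
lo=1(27)+hi=6(93)=120
lo=1(27)+hi=5(79)=106
lo=2(43)+hi=5(79)=122
lo=2(43)+hi=4(71)=114

Yes: 43+71=114


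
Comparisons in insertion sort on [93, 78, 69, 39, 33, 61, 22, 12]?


Algorithm: insertion sort
Input: [93, 78, 69, 39, 33, 61, 22, 12]
Sorted: [12, 22, 33, 39, 61, 69, 78, 93]

27


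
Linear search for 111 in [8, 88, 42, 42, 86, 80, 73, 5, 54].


i=0: 8!=111
i=1: 88!=111
i=2: 42!=111
i=3: 42!=111
i=4: 86!=111
i=5: 80!=111
i=6: 73!=111
i=7: 5!=111
i=8: 54!=111

Not found, 9 comps


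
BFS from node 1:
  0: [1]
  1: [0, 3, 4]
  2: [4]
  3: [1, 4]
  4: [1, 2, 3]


Visit 1, enqueue [0, 3, 4]
Visit 0, enqueue []
Visit 3, enqueue []
Visit 4, enqueue [2]
Visit 2, enqueue []

BFS order: [1, 0, 3, 4, 2]


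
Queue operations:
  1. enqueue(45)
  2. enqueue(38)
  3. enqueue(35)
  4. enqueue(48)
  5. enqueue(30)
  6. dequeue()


enqueue(45) -> [45]
enqueue(38) -> [45, 38]
enqueue(35) -> [45, 38, 35]
enqueue(48) -> [45, 38, 35, 48]
enqueue(30) -> [45, 38, 35, 48, 30]
dequeue()->45, [38, 35, 48, 30]

Final queue: [38, 35, 48, 30]


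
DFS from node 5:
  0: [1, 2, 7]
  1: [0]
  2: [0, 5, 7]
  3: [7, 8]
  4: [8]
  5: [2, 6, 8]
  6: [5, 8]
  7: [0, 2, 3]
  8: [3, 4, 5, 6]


Visit 5, push [8, 6, 2]
Visit 2, push [7, 0]
Visit 0, push [7, 1]
Visit 1, push []
Visit 7, push [3]
Visit 3, push [8]
Visit 8, push [6, 4]
Visit 4, push []
Visit 6, push []

DFS order: [5, 2, 0, 1, 7, 3, 8, 4, 6]


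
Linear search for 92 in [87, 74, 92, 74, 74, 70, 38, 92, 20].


i=0: 87!=92
i=1: 74!=92
i=2: 92==92 found!

Found at 2, 3 comps


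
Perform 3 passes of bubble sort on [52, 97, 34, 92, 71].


Initial: [52, 97, 34, 92, 71]
Pass 1: [52, 34, 92, 71, 97] (3 swaps)
Pass 2: [34, 52, 71, 92, 97] (2 swaps)
Pass 3: [34, 52, 71, 92, 97] (0 swaps)

After 3 passes: [34, 52, 71, 92, 97]


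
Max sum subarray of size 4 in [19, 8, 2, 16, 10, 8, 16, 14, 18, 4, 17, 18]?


[0:4]: 45
[1:5]: 36
[2:6]: 36
[3:7]: 50
[4:8]: 48
[5:9]: 56
[6:10]: 52
[7:11]: 53
[8:12]: 57

Max: 57 at [8:12]


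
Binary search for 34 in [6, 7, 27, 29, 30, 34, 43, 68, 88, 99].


Step 1: lo=0, hi=9, mid=4, val=30
Step 2: lo=5, hi=9, mid=7, val=68
Step 3: lo=5, hi=6, mid=5, val=34

Found at index 5


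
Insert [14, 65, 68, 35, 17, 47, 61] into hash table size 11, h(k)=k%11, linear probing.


Insert 14: h=3 -> slot 3
Insert 65: h=10 -> slot 10
Insert 68: h=2 -> slot 2
Insert 35: h=2, 2 probes -> slot 4
Insert 17: h=6 -> slot 6
Insert 47: h=3, 2 probes -> slot 5
Insert 61: h=6, 1 probes -> slot 7

Table: [None, None, 68, 14, 35, 47, 17, 61, None, None, 65]


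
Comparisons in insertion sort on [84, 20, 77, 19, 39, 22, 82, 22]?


Algorithm: insertion sort
Input: [84, 20, 77, 19, 39, 22, 82, 22]
Sorted: [19, 20, 22, 22, 39, 77, 82, 84]

20


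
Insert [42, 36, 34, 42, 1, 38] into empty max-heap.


Insert 42: [42]
Insert 36: [42, 36]
Insert 34: [42, 36, 34]
Insert 42: [42, 42, 34, 36]
Insert 1: [42, 42, 34, 36, 1]
Insert 38: [42, 42, 38, 36, 1, 34]

Final heap: [42, 42, 38, 36, 1, 34]


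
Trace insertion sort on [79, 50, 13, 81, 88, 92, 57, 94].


Initial: [79, 50, 13, 81, 88, 92, 57, 94]
Insert 50: [50, 79, 13, 81, 88, 92, 57, 94]
Insert 13: [13, 50, 79, 81, 88, 92, 57, 94]
Insert 81: [13, 50, 79, 81, 88, 92, 57, 94]
Insert 88: [13, 50, 79, 81, 88, 92, 57, 94]
Insert 92: [13, 50, 79, 81, 88, 92, 57, 94]
Insert 57: [13, 50, 57, 79, 81, 88, 92, 94]
Insert 94: [13, 50, 57, 79, 81, 88, 92, 94]

Sorted: [13, 50, 57, 79, 81, 88, 92, 94]


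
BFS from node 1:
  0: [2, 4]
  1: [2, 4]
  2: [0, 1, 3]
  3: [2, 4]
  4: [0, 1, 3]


Visit 1, enqueue [2, 4]
Visit 2, enqueue [0, 3]
Visit 4, enqueue []
Visit 0, enqueue []
Visit 3, enqueue []

BFS order: [1, 2, 4, 0, 3]


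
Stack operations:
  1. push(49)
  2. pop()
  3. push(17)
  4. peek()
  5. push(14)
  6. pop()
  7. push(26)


push(49) -> [49]
pop()->49, []
push(17) -> [17]
peek()->17
push(14) -> [17, 14]
pop()->14, [17]
push(26) -> [17, 26]

Final stack: [17, 26]


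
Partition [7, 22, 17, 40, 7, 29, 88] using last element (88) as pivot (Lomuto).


Pivot: 88
  7 <= 88: advance i (no swap)
  22 <= 88: advance i (no swap)
  17 <= 88: advance i (no swap)
  40 <= 88: advance i (no swap)
  7 <= 88: advance i (no swap)
  29 <= 88: advance i (no swap)
Place pivot at 6: [7, 22, 17, 40, 7, 29, 88]

Partitioned: [7, 22, 17, 40, 7, 29, 88]


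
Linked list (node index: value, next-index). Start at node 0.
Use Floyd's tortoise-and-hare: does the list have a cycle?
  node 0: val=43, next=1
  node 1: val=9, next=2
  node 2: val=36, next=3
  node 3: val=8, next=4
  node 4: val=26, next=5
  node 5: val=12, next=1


Floyd's tortoise (slow, +1) and hare (fast, +2):
  init: slow=0, fast=0
  step 1: slow=1, fast=2
  step 2: slow=2, fast=4
  step 3: slow=3, fast=1
  step 4: slow=4, fast=3
  step 5: slow=5, fast=5
  slow == fast at node 5: cycle detected

Cycle: yes


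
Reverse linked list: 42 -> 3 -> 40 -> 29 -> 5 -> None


Step 1: curr=42, set curr.next=prev(None) | reversed so far: 42
Step 2: curr=3, set curr.next=prev(42) | reversed so far: 3 -> 42
Step 3: curr=40, set curr.next=prev(3) | reversed so far: 40 -> 3 -> 42
Step 4: curr=29, set curr.next=prev(40) | reversed so far: 29 -> 40 -> 3 -> 42
Step 5: curr=5, set curr.next=prev(29) | reversed so far: 5 -> 29 -> 40 -> 3 -> 42

5 -> 29 -> 40 -> 3 -> 42 -> None


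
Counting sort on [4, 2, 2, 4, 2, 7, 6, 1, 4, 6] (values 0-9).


Input: [4, 2, 2, 4, 2, 7, 6, 1, 4, 6]
Counts: [0, 1, 3, 0, 3, 0, 2, 1, 0, 0]

Sorted: [1, 2, 2, 2, 4, 4, 4, 6, 6, 7]


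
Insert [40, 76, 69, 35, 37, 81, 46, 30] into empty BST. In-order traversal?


Insert 40: root
Insert 76: R from 40
Insert 69: R from 40 -> L from 76
Insert 35: L from 40
Insert 37: L from 40 -> R from 35
Insert 81: R from 40 -> R from 76
Insert 46: R from 40 -> L from 76 -> L from 69
Insert 30: L from 40 -> L from 35

In-order: [30, 35, 37, 40, 46, 69, 76, 81]


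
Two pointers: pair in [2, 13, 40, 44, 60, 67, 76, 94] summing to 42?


lo=0(2)+hi=7(94)=96
lo=0(2)+hi=6(76)=78
lo=0(2)+hi=5(67)=69
lo=0(2)+hi=4(60)=62
lo=0(2)+hi=3(44)=46
lo=0(2)+hi=2(40)=42

Yes: 2+40=42


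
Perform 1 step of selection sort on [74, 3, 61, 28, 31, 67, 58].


Initial: [74, 3, 61, 28, 31, 67, 58]
Step 1: min=3 at 1
  Swap: [3, 74, 61, 28, 31, 67, 58]

After 1 step: [3, 74, 61, 28, 31, 67, 58]


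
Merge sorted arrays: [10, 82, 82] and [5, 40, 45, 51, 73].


Take 5 from B
Take 10 from A
Take 40 from B
Take 45 from B
Take 51 from B
Take 73 from B

Merged: [5, 10, 40, 45, 51, 73, 82, 82]


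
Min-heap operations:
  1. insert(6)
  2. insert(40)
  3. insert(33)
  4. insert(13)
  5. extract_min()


insert(6) -> [6]
insert(40) -> [6, 40]
insert(33) -> [6, 40, 33]
insert(13) -> [6, 13, 33, 40]
extract_min()->6, [13, 40, 33]

Final heap: [13, 40, 33]


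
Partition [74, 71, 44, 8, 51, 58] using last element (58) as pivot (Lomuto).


Pivot: 58
  44 <= 58: swap -> [44, 71, 74, 8, 51, 58]
  8 <= 58: swap -> [44, 8, 74, 71, 51, 58]
  51 <= 58: swap -> [44, 8, 51, 71, 74, 58]
Place pivot at 3: [44, 8, 51, 58, 74, 71]

Partitioned: [44, 8, 51, 58, 74, 71]


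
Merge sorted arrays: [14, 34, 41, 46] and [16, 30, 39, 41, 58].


Take 14 from A
Take 16 from B
Take 30 from B
Take 34 from A
Take 39 from B
Take 41 from A
Take 41 from B
Take 46 from A

Merged: [14, 16, 30, 34, 39, 41, 41, 46, 58]


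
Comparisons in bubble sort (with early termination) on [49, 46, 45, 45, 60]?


Algorithm: bubble sort (with early termination)
Input: [49, 46, 45, 45, 60]
Sorted: [45, 45, 46, 49, 60]

9


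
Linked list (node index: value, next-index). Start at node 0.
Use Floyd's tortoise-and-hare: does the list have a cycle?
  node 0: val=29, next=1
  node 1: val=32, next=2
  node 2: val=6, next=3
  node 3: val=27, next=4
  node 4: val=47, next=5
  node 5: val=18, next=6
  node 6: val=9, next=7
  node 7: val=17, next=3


Floyd's tortoise (slow, +1) and hare (fast, +2):
  init: slow=0, fast=0
  step 1: slow=1, fast=2
  step 2: slow=2, fast=4
  step 3: slow=3, fast=6
  step 4: slow=4, fast=3
  step 5: slow=5, fast=5
  slow == fast at node 5: cycle detected

Cycle: yes


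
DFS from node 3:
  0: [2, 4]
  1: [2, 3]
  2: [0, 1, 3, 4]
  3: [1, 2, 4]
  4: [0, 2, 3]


Visit 3, push [4, 2, 1]
Visit 1, push [2]
Visit 2, push [4, 0]
Visit 0, push [4]
Visit 4, push []

DFS order: [3, 1, 2, 0, 4]


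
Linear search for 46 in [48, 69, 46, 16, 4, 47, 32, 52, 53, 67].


i=0: 48!=46
i=1: 69!=46
i=2: 46==46 found!

Found at 2, 3 comps


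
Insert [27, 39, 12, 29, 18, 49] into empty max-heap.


Insert 27: [27]
Insert 39: [39, 27]
Insert 12: [39, 27, 12]
Insert 29: [39, 29, 12, 27]
Insert 18: [39, 29, 12, 27, 18]
Insert 49: [49, 29, 39, 27, 18, 12]

Final heap: [49, 29, 39, 27, 18, 12]


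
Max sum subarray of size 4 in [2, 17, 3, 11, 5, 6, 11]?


[0:4]: 33
[1:5]: 36
[2:6]: 25
[3:7]: 33

Max: 36 at [1:5]


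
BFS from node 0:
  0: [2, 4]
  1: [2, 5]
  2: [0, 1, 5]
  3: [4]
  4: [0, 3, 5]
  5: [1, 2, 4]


Visit 0, enqueue [2, 4]
Visit 2, enqueue [1, 5]
Visit 4, enqueue [3]
Visit 1, enqueue []
Visit 5, enqueue []
Visit 3, enqueue []

BFS order: [0, 2, 4, 1, 5, 3]


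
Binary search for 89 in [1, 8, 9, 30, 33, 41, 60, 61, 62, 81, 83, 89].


Step 1: lo=0, hi=11, mid=5, val=41
Step 2: lo=6, hi=11, mid=8, val=62
Step 3: lo=9, hi=11, mid=10, val=83
Step 4: lo=11, hi=11, mid=11, val=89

Found at index 11


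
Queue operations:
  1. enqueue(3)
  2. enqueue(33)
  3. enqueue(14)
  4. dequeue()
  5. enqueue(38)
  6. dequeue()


enqueue(3) -> [3]
enqueue(33) -> [3, 33]
enqueue(14) -> [3, 33, 14]
dequeue()->3, [33, 14]
enqueue(38) -> [33, 14, 38]
dequeue()->33, [14, 38]

Final queue: [14, 38]


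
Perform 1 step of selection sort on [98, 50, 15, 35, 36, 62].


Initial: [98, 50, 15, 35, 36, 62]
Step 1: min=15 at 2
  Swap: [15, 50, 98, 35, 36, 62]

After 1 step: [15, 50, 98, 35, 36, 62]


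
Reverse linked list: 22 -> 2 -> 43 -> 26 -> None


Step 1: curr=22, set curr.next=prev(None) | reversed so far: 22
Step 2: curr=2, set curr.next=prev(22) | reversed so far: 2 -> 22
Step 3: curr=43, set curr.next=prev(2) | reversed so far: 43 -> 2 -> 22
Step 4: curr=26, set curr.next=prev(43) | reversed so far: 26 -> 43 -> 2 -> 22

26 -> 43 -> 2 -> 22 -> None


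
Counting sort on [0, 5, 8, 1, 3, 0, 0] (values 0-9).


Input: [0, 5, 8, 1, 3, 0, 0]
Counts: [3, 1, 0, 1, 0, 1, 0, 0, 1, 0]

Sorted: [0, 0, 0, 1, 3, 5, 8]


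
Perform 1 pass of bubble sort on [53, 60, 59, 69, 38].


Initial: [53, 60, 59, 69, 38]
Pass 1: [53, 59, 60, 38, 69] (2 swaps)

After 1 pass: [53, 59, 60, 38, 69]


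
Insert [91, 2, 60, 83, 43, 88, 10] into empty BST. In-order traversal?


Insert 91: root
Insert 2: L from 91
Insert 60: L from 91 -> R from 2
Insert 83: L from 91 -> R from 2 -> R from 60
Insert 43: L from 91 -> R from 2 -> L from 60
Insert 88: L from 91 -> R from 2 -> R from 60 -> R from 83
Insert 10: L from 91 -> R from 2 -> L from 60 -> L from 43

In-order: [2, 10, 43, 60, 83, 88, 91]


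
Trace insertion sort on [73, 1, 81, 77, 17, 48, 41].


Initial: [73, 1, 81, 77, 17, 48, 41]
Insert 1: [1, 73, 81, 77, 17, 48, 41]
Insert 81: [1, 73, 81, 77, 17, 48, 41]
Insert 77: [1, 73, 77, 81, 17, 48, 41]
Insert 17: [1, 17, 73, 77, 81, 48, 41]
Insert 48: [1, 17, 48, 73, 77, 81, 41]
Insert 41: [1, 17, 41, 48, 73, 77, 81]

Sorted: [1, 17, 41, 48, 73, 77, 81]


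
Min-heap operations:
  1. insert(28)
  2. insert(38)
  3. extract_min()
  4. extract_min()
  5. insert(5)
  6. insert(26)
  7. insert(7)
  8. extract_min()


insert(28) -> [28]
insert(38) -> [28, 38]
extract_min()->28, [38]
extract_min()->38, []
insert(5) -> [5]
insert(26) -> [5, 26]
insert(7) -> [5, 26, 7]
extract_min()->5, [7, 26]

Final heap: [7, 26]


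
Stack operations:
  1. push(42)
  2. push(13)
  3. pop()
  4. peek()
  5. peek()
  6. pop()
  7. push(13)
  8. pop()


push(42) -> [42]
push(13) -> [42, 13]
pop()->13, [42]
peek()->42
peek()->42
pop()->42, []
push(13) -> [13]
pop()->13, []

Final stack: []


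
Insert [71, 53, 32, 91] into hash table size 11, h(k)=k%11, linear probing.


Insert 71: h=5 -> slot 5
Insert 53: h=9 -> slot 9
Insert 32: h=10 -> slot 10
Insert 91: h=3 -> slot 3

Table: [None, None, None, 91, None, 71, None, None, None, 53, 32]


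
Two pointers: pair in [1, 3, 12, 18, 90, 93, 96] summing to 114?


lo=0(1)+hi=6(96)=97
lo=1(3)+hi=6(96)=99
lo=2(12)+hi=6(96)=108
lo=3(18)+hi=6(96)=114

Yes: 18+96=114


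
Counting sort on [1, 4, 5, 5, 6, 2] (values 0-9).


Input: [1, 4, 5, 5, 6, 2]
Counts: [0, 1, 1, 0, 1, 2, 1, 0, 0, 0]

Sorted: [1, 2, 4, 5, 5, 6]


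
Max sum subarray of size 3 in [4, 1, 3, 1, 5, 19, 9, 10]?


[0:3]: 8
[1:4]: 5
[2:5]: 9
[3:6]: 25
[4:7]: 33
[5:8]: 38

Max: 38 at [5:8]


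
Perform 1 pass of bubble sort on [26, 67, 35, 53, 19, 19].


Initial: [26, 67, 35, 53, 19, 19]
Pass 1: [26, 35, 53, 19, 19, 67] (4 swaps)

After 1 pass: [26, 35, 53, 19, 19, 67]


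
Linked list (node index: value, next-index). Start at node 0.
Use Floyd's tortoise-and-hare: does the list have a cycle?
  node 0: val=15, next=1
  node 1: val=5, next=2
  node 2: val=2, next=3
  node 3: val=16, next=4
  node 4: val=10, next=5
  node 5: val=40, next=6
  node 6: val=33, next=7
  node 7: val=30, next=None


Floyd's tortoise (slow, +1) and hare (fast, +2):
  init: slow=0, fast=0
  step 1: slow=1, fast=2
  step 2: slow=2, fast=4
  step 3: slow=3, fast=6
  step 4: fast 6->7->None, no cycle

Cycle: no


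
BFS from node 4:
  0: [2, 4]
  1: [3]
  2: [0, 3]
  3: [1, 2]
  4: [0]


Visit 4, enqueue [0]
Visit 0, enqueue [2]
Visit 2, enqueue [3]
Visit 3, enqueue [1]
Visit 1, enqueue []

BFS order: [4, 0, 2, 3, 1]


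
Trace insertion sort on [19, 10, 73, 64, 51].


Initial: [19, 10, 73, 64, 51]
Insert 10: [10, 19, 73, 64, 51]
Insert 73: [10, 19, 73, 64, 51]
Insert 64: [10, 19, 64, 73, 51]
Insert 51: [10, 19, 51, 64, 73]

Sorted: [10, 19, 51, 64, 73]


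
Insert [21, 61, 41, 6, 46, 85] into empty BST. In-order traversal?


Insert 21: root
Insert 61: R from 21
Insert 41: R from 21 -> L from 61
Insert 6: L from 21
Insert 46: R from 21 -> L from 61 -> R from 41
Insert 85: R from 21 -> R from 61

In-order: [6, 21, 41, 46, 61, 85]


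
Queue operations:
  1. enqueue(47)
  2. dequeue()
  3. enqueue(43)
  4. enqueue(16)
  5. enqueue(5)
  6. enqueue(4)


enqueue(47) -> [47]
dequeue()->47, []
enqueue(43) -> [43]
enqueue(16) -> [43, 16]
enqueue(5) -> [43, 16, 5]
enqueue(4) -> [43, 16, 5, 4]

Final queue: [43, 16, 5, 4]


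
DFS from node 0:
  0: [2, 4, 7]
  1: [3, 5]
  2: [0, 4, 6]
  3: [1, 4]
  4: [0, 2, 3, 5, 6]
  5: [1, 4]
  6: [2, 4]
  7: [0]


Visit 0, push [7, 4, 2]
Visit 2, push [6, 4]
Visit 4, push [6, 5, 3]
Visit 3, push [1]
Visit 1, push [5]
Visit 5, push []
Visit 6, push []
Visit 7, push []

DFS order: [0, 2, 4, 3, 1, 5, 6, 7]


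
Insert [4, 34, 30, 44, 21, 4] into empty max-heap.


Insert 4: [4]
Insert 34: [34, 4]
Insert 30: [34, 4, 30]
Insert 44: [44, 34, 30, 4]
Insert 21: [44, 34, 30, 4, 21]
Insert 4: [44, 34, 30, 4, 21, 4]

Final heap: [44, 34, 30, 4, 21, 4]


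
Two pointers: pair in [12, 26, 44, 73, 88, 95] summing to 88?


lo=0(12)+hi=5(95)=107
lo=0(12)+hi=4(88)=100
lo=0(12)+hi=3(73)=85
lo=1(26)+hi=3(73)=99
lo=1(26)+hi=2(44)=70

No pair found


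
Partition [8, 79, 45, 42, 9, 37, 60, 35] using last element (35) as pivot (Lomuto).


Pivot: 35
  8 <= 35: advance i (no swap)
  9 <= 35: swap -> [8, 9, 45, 42, 79, 37, 60, 35]
Place pivot at 2: [8, 9, 35, 42, 79, 37, 60, 45]

Partitioned: [8, 9, 35, 42, 79, 37, 60, 45]


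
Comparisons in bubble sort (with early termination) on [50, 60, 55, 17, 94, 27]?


Algorithm: bubble sort (with early termination)
Input: [50, 60, 55, 17, 94, 27]
Sorted: [17, 27, 50, 55, 60, 94]

15


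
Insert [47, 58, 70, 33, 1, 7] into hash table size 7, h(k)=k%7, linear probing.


Insert 47: h=5 -> slot 5
Insert 58: h=2 -> slot 2
Insert 70: h=0 -> slot 0
Insert 33: h=5, 1 probes -> slot 6
Insert 1: h=1 -> slot 1
Insert 7: h=0, 3 probes -> slot 3

Table: [70, 1, 58, 7, None, 47, 33]


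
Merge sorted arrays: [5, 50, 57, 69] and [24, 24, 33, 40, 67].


Take 5 from A
Take 24 from B
Take 24 from B
Take 33 from B
Take 40 from B
Take 50 from A
Take 57 from A
Take 67 from B

Merged: [5, 24, 24, 33, 40, 50, 57, 67, 69]


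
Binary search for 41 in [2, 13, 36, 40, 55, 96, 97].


Step 1: lo=0, hi=6, mid=3, val=40
Step 2: lo=4, hi=6, mid=5, val=96
Step 3: lo=4, hi=4, mid=4, val=55

Not found


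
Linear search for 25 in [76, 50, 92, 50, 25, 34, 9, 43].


i=0: 76!=25
i=1: 50!=25
i=2: 92!=25
i=3: 50!=25
i=4: 25==25 found!

Found at 4, 5 comps


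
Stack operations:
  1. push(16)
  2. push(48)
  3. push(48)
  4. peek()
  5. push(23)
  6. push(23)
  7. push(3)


push(16) -> [16]
push(48) -> [16, 48]
push(48) -> [16, 48, 48]
peek()->48
push(23) -> [16, 48, 48, 23]
push(23) -> [16, 48, 48, 23, 23]
push(3) -> [16, 48, 48, 23, 23, 3]

Final stack: [16, 48, 48, 23, 23, 3]


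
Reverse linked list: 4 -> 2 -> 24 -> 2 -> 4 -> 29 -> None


Step 1: curr=4, set curr.next=prev(None) | reversed so far: 4
Step 2: curr=2, set curr.next=prev(4) | reversed so far: 2 -> 4
Step 3: curr=24, set curr.next=prev(2) | reversed so far: 24 -> 2 -> 4
Step 4: curr=2, set curr.next=prev(24) | reversed so far: 2 -> 24 -> 2 -> 4
Step 5: curr=4, set curr.next=prev(2) | reversed so far: 4 -> 2 -> 24 -> 2 -> 4
Step 6: curr=29, set curr.next=prev(4) | reversed so far: 29 -> 4 -> 2 -> 24 -> 2 -> 4

29 -> 4 -> 2 -> 24 -> 2 -> 4 -> None


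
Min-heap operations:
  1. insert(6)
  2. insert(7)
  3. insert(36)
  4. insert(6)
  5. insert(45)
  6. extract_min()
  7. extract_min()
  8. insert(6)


insert(6) -> [6]
insert(7) -> [6, 7]
insert(36) -> [6, 7, 36]
insert(6) -> [6, 6, 36, 7]
insert(45) -> [6, 6, 36, 7, 45]
extract_min()->6, [6, 7, 36, 45]
extract_min()->6, [7, 45, 36]
insert(6) -> [6, 7, 36, 45]

Final heap: [6, 7, 36, 45]


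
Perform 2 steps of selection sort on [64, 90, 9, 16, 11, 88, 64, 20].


Initial: [64, 90, 9, 16, 11, 88, 64, 20]
Step 1: min=9 at 2
  Swap: [9, 90, 64, 16, 11, 88, 64, 20]
Step 2: min=11 at 4
  Swap: [9, 11, 64, 16, 90, 88, 64, 20]

After 2 steps: [9, 11, 64, 16, 90, 88, 64, 20]


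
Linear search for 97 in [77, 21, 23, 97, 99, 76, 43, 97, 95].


i=0: 77!=97
i=1: 21!=97
i=2: 23!=97
i=3: 97==97 found!

Found at 3, 4 comps


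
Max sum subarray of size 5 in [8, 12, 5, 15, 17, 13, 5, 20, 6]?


[0:5]: 57
[1:6]: 62
[2:7]: 55
[3:8]: 70
[4:9]: 61

Max: 70 at [3:8]


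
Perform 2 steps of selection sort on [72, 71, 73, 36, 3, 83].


Initial: [72, 71, 73, 36, 3, 83]
Step 1: min=3 at 4
  Swap: [3, 71, 73, 36, 72, 83]
Step 2: min=36 at 3
  Swap: [3, 36, 73, 71, 72, 83]

After 2 steps: [3, 36, 73, 71, 72, 83]


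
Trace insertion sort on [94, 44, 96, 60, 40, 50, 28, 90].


Initial: [94, 44, 96, 60, 40, 50, 28, 90]
Insert 44: [44, 94, 96, 60, 40, 50, 28, 90]
Insert 96: [44, 94, 96, 60, 40, 50, 28, 90]
Insert 60: [44, 60, 94, 96, 40, 50, 28, 90]
Insert 40: [40, 44, 60, 94, 96, 50, 28, 90]
Insert 50: [40, 44, 50, 60, 94, 96, 28, 90]
Insert 28: [28, 40, 44, 50, 60, 94, 96, 90]
Insert 90: [28, 40, 44, 50, 60, 90, 94, 96]

Sorted: [28, 40, 44, 50, 60, 90, 94, 96]


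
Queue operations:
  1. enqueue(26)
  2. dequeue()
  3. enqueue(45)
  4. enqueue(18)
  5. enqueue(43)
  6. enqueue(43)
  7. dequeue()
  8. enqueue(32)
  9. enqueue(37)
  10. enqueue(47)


enqueue(26) -> [26]
dequeue()->26, []
enqueue(45) -> [45]
enqueue(18) -> [45, 18]
enqueue(43) -> [45, 18, 43]
enqueue(43) -> [45, 18, 43, 43]
dequeue()->45, [18, 43, 43]
enqueue(32) -> [18, 43, 43, 32]
enqueue(37) -> [18, 43, 43, 32, 37]
enqueue(47) -> [18, 43, 43, 32, 37, 47]

Final queue: [18, 43, 43, 32, 37, 47]


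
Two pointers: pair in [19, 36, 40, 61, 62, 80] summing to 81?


lo=0(19)+hi=5(80)=99
lo=0(19)+hi=4(62)=81

Yes: 19+62=81


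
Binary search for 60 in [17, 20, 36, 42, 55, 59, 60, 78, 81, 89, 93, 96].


Step 1: lo=0, hi=11, mid=5, val=59
Step 2: lo=6, hi=11, mid=8, val=81
Step 3: lo=6, hi=7, mid=6, val=60

Found at index 6


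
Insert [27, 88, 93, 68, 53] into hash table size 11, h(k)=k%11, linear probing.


Insert 27: h=5 -> slot 5
Insert 88: h=0 -> slot 0
Insert 93: h=5, 1 probes -> slot 6
Insert 68: h=2 -> slot 2
Insert 53: h=9 -> slot 9

Table: [88, None, 68, None, None, 27, 93, None, None, 53, None]


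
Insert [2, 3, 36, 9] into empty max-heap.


Insert 2: [2]
Insert 3: [3, 2]
Insert 36: [36, 2, 3]
Insert 9: [36, 9, 3, 2]

Final heap: [36, 9, 3, 2]


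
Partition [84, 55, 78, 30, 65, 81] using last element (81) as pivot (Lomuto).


Pivot: 81
  55 <= 81: swap -> [55, 84, 78, 30, 65, 81]
  78 <= 81: swap -> [55, 78, 84, 30, 65, 81]
  30 <= 81: swap -> [55, 78, 30, 84, 65, 81]
  65 <= 81: swap -> [55, 78, 30, 65, 84, 81]
Place pivot at 4: [55, 78, 30, 65, 81, 84]

Partitioned: [55, 78, 30, 65, 81, 84]


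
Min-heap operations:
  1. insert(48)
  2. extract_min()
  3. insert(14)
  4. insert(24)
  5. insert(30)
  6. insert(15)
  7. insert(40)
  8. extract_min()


insert(48) -> [48]
extract_min()->48, []
insert(14) -> [14]
insert(24) -> [14, 24]
insert(30) -> [14, 24, 30]
insert(15) -> [14, 15, 30, 24]
insert(40) -> [14, 15, 30, 24, 40]
extract_min()->14, [15, 24, 30, 40]

Final heap: [15, 24, 30, 40]


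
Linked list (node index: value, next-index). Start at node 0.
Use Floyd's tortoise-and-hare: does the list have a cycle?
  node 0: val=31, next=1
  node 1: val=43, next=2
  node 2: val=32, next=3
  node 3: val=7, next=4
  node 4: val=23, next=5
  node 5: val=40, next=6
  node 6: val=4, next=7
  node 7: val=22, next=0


Floyd's tortoise (slow, +1) and hare (fast, +2):
  init: slow=0, fast=0
  step 1: slow=1, fast=2
  step 2: slow=2, fast=4
  step 3: slow=3, fast=6
  step 4: slow=4, fast=0
  step 5: slow=5, fast=2
  step 6: slow=6, fast=4
  step 7: slow=7, fast=6
  step 8: slow=0, fast=0
  slow == fast at node 0: cycle detected

Cycle: yes


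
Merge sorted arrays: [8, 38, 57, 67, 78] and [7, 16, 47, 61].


Take 7 from B
Take 8 from A
Take 16 from B
Take 38 from A
Take 47 from B
Take 57 from A
Take 61 from B

Merged: [7, 8, 16, 38, 47, 57, 61, 67, 78]


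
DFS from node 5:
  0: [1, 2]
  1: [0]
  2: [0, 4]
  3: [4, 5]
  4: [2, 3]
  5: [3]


Visit 5, push [3]
Visit 3, push [4]
Visit 4, push [2]
Visit 2, push [0]
Visit 0, push [1]
Visit 1, push []

DFS order: [5, 3, 4, 2, 0, 1]


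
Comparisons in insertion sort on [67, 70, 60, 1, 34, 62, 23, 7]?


Algorithm: insertion sort
Input: [67, 70, 60, 1, 34, 62, 23, 7]
Sorted: [1, 7, 23, 34, 60, 62, 67, 70]

26


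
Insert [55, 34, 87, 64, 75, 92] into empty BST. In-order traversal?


Insert 55: root
Insert 34: L from 55
Insert 87: R from 55
Insert 64: R from 55 -> L from 87
Insert 75: R from 55 -> L from 87 -> R from 64
Insert 92: R from 55 -> R from 87

In-order: [34, 55, 64, 75, 87, 92]
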